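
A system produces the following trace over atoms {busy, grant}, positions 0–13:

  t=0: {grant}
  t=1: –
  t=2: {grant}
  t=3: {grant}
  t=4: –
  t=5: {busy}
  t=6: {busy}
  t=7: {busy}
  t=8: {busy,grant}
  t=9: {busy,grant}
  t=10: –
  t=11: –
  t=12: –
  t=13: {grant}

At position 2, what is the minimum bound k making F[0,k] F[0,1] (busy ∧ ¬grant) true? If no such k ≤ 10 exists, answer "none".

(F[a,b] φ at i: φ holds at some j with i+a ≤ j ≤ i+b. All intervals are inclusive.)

2

Scan j = 2,3,… for F[0,1] (busy ∧ ¬grant):
  j=2: fails
  j=3: fails
  j=4: holds
First hit at j=4, so smallest k = 4-2 = 2.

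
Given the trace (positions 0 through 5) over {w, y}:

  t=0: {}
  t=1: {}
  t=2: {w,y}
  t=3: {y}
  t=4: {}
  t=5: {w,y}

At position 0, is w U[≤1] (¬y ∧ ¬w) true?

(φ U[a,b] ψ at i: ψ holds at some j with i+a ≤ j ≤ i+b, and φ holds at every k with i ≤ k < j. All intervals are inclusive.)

True

Need some j in [0,1] with (¬y ∧ ¬w), and w at every k in [0,j-1].
  j=0: (¬y ∧ ¬w) holds; no prefix to check → satisfied.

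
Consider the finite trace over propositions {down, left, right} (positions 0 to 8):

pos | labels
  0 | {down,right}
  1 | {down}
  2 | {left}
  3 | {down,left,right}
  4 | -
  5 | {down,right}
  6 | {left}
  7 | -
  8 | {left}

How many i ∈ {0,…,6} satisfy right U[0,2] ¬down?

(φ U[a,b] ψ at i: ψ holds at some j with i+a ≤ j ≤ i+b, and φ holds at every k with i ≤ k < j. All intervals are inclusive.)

5

Evaluate at each i in [0,6]:
  i=0: ✗ (lhs fails at k=1 before rhs at j=2)
  i=1: ✗ (lhs fails at k=1 before rhs at j=2)
  i=2: ✓ (rhs at j=2)
  i=3: ✓ (rhs at j=4; lhs holds on [3,3])
  i=4: ✓ (rhs at j=4)
  i=5: ✓ (rhs at j=6; lhs holds on [5,5])
  i=6: ✓ (rhs at j=6)
Positions where it holds: {2, 3, 4, 5, 6} → 5.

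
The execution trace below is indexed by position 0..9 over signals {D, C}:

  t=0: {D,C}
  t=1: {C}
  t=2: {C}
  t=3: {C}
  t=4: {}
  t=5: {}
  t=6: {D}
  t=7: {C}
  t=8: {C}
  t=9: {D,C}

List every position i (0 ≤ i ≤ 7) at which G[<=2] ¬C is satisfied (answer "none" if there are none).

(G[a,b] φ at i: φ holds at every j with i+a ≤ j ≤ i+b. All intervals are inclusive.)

Evaluate at each i in [0,7]:
  i=0: ✗ (fails at j=0)
  i=1: ✗ (fails at j=1)
  i=2: ✗ (fails at j=2)
  i=3: ✗ (fails at j=3)
  i=4: ✓ (all of [4,6])
  i=5: ✗ (fails at j=7)
  i=6: ✗ (fails at j=7)
  i=7: ✗ (fails at j=7)

4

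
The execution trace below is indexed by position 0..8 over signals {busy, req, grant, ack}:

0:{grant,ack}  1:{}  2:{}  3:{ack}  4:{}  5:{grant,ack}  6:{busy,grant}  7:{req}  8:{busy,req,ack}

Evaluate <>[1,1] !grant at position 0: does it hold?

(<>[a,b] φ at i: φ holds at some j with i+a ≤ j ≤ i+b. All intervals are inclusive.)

Check !grant at each j in [1,1]:
  j=1: true
Found at j=1 → formula holds.

Holds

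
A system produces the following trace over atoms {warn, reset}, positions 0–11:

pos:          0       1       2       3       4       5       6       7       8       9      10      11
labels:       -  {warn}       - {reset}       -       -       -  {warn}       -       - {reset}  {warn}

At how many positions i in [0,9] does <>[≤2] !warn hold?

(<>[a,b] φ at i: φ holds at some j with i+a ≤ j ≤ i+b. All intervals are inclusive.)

Evaluate at each i in [0,9]:
  i=0: ✓ (witness j=0)
  i=1: ✓ (witness j=2)
  i=2: ✓ (witness j=2)
  i=3: ✓ (witness j=3)
  i=4: ✓ (witness j=4)
  i=5: ✓ (witness j=5)
  i=6: ✓ (witness j=6)
  i=7: ✓ (witness j=8)
  i=8: ✓ (witness j=8)
  i=9: ✓ (witness j=9)
Positions where it holds: {0, 1, 2, 3, 4, 5, 6, 7, 8, 9} → 10.

10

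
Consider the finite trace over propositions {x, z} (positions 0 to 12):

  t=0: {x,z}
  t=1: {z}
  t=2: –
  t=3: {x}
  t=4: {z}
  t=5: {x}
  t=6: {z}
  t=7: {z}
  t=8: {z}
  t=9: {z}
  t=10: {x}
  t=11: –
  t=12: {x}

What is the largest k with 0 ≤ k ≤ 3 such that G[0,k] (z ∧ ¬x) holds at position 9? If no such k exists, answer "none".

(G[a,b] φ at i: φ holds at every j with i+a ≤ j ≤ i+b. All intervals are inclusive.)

0

(z ∧ ¬x) must hold from j=9 onward; find where it first fails.
  j=9: holds
  j=10: fails
Holds on [9,9], so largest k = 0.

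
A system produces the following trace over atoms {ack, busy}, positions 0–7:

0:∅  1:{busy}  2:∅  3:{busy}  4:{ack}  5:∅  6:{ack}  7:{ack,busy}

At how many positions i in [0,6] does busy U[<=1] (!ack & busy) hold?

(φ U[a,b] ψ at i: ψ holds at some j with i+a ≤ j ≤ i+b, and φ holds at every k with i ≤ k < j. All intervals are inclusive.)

2

Evaluate at each i in [0,6]:
  i=0: ✗ (lhs fails at k=0 before rhs at j=1)
  i=1: ✓ (rhs at j=1)
  i=2: ✗ (lhs fails at k=2 before rhs at j=3)
  i=3: ✓ (rhs at j=3)
  i=4: ✗ (no rhs in [4,5])
  i=5: ✗ (no rhs in [5,6])
  i=6: ✗ (no rhs in [6,7])
Positions where it holds: {1, 3} → 2.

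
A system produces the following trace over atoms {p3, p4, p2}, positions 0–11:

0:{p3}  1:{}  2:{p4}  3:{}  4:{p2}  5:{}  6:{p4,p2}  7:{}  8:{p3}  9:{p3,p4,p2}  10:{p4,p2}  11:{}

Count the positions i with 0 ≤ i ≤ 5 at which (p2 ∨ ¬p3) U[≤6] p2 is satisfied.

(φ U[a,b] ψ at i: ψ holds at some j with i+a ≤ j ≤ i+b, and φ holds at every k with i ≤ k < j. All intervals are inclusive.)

5

Evaluate at each i in [0,5]:
  i=0: ✗ (lhs fails at k=0 before rhs at j=4)
  i=1: ✓ (rhs at j=4; lhs holds on [1,3])
  i=2: ✓ (rhs at j=4; lhs holds on [2,3])
  i=3: ✓ (rhs at j=4; lhs holds on [3,3])
  i=4: ✓ (rhs at j=4)
  i=5: ✓ (rhs at j=6; lhs holds on [5,5])
Positions where it holds: {1, 2, 3, 4, 5} → 5.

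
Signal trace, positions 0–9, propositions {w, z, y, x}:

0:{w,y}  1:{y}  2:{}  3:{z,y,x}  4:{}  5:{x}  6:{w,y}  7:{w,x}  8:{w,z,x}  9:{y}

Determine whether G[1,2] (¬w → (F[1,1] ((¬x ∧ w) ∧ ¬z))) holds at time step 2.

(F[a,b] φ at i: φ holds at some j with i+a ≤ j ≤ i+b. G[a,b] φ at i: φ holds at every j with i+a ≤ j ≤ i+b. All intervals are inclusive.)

Check (¬w → (F[1,1] ((¬x ∧ w) ∧ ¬z))) at every j in [3,4]:
  j=3: antecedent true; consequent fails (none in [4,4]) → ✗
  j=4: antecedent true; consequent fails (none in [5,5]) → ✗
Fails at j=3 → formula fails.

Does not hold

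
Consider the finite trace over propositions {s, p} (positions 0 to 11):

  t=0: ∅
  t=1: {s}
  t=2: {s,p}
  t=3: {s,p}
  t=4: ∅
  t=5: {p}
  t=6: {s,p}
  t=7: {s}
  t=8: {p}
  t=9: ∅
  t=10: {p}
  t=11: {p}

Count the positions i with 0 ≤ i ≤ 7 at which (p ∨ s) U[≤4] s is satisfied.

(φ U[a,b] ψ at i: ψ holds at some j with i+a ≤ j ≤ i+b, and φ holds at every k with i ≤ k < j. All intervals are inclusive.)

Evaluate at each i in [0,7]:
  i=0: ✗ (lhs fails at k=0 before rhs at j=1)
  i=1: ✓ (rhs at j=1)
  i=2: ✓ (rhs at j=2)
  i=3: ✓ (rhs at j=3)
  i=4: ✗ (lhs fails at k=4 before rhs at j=6)
  i=5: ✓ (rhs at j=6; lhs holds on [5,5])
  i=6: ✓ (rhs at j=6)
  i=7: ✓ (rhs at j=7)
Positions where it holds: {1, 2, 3, 5, 6, 7} → 6.

6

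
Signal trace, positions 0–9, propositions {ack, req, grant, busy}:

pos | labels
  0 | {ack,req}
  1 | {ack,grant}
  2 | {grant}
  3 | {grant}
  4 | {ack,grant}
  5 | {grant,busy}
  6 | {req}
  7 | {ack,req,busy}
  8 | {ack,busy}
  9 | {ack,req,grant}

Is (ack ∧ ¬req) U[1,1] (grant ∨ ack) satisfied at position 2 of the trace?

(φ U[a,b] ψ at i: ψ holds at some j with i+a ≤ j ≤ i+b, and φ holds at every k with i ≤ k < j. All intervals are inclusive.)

Does not hold

Need some j in [3,3] with (grant ∨ ack), and (ack ∧ ¬req) at every k in [2,j-1].
  j=3: (grant ∨ ack) holds, but (ack ∧ ¬req) fails at k=2 → not this j.
No j in the window works → until fails.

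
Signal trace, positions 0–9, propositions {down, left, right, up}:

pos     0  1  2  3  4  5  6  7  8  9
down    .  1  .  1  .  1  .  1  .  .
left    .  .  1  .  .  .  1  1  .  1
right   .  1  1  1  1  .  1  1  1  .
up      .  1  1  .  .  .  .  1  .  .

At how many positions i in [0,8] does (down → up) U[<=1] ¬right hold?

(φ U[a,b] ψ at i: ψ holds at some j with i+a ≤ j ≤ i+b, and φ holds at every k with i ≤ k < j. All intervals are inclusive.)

4

Evaluate at each i in [0,8]:
  i=0: ✓ (rhs at j=0)
  i=1: ✗ (no rhs in [1,2])
  i=2: ✗ (no rhs in [2,3])
  i=3: ✗ (no rhs in [3,4])
  i=4: ✓ (rhs at j=5; lhs holds on [4,4])
  i=5: ✓ (rhs at j=5)
  i=6: ✗ (no rhs in [6,7])
  i=7: ✗ (no rhs in [7,8])
  i=8: ✓ (rhs at j=9; lhs holds on [8,8])
Positions where it holds: {0, 4, 5, 8} → 4.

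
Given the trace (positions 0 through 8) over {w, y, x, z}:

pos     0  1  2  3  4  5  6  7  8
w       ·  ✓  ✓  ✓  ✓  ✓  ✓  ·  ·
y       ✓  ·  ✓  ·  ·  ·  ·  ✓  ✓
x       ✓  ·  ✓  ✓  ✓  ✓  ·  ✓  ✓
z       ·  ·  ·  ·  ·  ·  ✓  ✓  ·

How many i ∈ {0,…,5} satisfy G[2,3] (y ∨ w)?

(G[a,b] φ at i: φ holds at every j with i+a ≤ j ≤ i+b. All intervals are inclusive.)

6

Evaluate at each i in [0,5]:
  i=0: ✓ (all of [2,3])
  i=1: ✓ (all of [3,4])
  i=2: ✓ (all of [4,5])
  i=3: ✓ (all of [5,6])
  i=4: ✓ (all of [6,7])
  i=5: ✓ (all of [7,8])
Positions where it holds: {0, 1, 2, 3, 4, 5} → 6.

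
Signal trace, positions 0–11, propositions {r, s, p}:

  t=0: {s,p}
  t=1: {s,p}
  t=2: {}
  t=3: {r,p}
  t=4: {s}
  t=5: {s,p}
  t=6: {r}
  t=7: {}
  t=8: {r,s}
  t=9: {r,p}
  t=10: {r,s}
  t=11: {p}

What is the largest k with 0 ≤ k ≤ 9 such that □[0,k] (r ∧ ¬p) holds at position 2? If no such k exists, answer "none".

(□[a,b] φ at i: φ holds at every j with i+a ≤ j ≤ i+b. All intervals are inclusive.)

none

(r ∧ ¬p) must hold from j=2 onward; find where it first fails.
  j=2: fails → no k works.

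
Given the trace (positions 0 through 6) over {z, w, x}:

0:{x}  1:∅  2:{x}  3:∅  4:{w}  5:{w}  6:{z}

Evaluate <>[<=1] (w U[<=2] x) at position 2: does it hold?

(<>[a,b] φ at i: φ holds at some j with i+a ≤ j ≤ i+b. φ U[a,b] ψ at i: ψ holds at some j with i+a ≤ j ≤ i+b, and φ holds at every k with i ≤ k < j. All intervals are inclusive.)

Check (w U[<=2] x) at each j in [2,3]:
  j=2: holds
  j=3: fails
Found at j=2 → formula holds.

Yes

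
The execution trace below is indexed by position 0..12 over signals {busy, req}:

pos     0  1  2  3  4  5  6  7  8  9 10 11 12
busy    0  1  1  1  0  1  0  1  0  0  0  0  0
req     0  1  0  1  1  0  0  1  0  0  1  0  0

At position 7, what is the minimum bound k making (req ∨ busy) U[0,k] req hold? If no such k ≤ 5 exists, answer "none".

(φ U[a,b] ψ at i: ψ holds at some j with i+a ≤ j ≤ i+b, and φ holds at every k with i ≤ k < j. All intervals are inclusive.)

Need earliest j ≥ 7 with req, and (req ∨ busy) at every k in [7,j-1].
  j=7: rhs holds (empty prefix). k = 0.

0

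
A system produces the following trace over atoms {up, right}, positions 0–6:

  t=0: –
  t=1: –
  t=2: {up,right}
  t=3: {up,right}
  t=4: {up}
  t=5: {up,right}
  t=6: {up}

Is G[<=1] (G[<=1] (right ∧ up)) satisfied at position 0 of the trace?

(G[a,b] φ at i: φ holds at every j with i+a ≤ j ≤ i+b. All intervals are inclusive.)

False

Check G[<=1] (right ∧ up) at every j in [0,1]:
  j=0: fails at 0
  j=1: fails at 1
Fails at j=0 → formula fails.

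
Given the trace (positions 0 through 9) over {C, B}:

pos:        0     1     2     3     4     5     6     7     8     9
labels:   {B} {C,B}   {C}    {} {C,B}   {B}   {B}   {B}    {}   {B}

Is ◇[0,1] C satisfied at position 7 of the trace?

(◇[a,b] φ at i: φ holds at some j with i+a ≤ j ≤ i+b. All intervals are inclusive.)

Does not hold

Check C at each j in [7,8]:
  j=7: false
  j=8: false
No position in the window satisfies it → formula fails.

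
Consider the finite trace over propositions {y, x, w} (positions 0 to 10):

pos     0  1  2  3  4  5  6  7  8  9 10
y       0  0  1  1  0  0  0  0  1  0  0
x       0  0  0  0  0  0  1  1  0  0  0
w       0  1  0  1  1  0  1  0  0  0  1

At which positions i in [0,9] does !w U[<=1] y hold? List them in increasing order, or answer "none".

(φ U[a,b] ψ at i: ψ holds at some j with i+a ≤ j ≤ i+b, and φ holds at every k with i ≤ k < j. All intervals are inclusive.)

Evaluate at each i in [0,9]:
  i=0: ✗ (no rhs in [0,1])
  i=1: ✗ (lhs fails at k=1 before rhs at j=2)
  i=2: ✓ (rhs at j=2)
  i=3: ✓ (rhs at j=3)
  i=4: ✗ (no rhs in [4,5])
  i=5: ✗ (no rhs in [5,6])
  i=6: ✗ (no rhs in [6,7])
  i=7: ✓ (rhs at j=8; lhs holds on [7,7])
  i=8: ✓ (rhs at j=8)
  i=9: ✗ (no rhs in [9,10])

2, 3, 7, 8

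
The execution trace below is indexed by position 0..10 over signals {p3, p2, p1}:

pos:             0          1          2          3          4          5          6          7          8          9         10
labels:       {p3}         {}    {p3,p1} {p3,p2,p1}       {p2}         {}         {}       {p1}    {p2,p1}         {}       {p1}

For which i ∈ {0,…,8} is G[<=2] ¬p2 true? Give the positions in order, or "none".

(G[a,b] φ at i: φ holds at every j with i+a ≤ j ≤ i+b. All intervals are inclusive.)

0, 5

Evaluate at each i in [0,8]:
  i=0: ✓ (all of [0,2])
  i=1: ✗ (fails at j=3)
  i=2: ✗ (fails at j=3)
  i=3: ✗ (fails at j=3)
  i=4: ✗ (fails at j=4)
  i=5: ✓ (all of [5,7])
  i=6: ✗ (fails at j=8)
  i=7: ✗ (fails at j=8)
  i=8: ✗ (fails at j=8)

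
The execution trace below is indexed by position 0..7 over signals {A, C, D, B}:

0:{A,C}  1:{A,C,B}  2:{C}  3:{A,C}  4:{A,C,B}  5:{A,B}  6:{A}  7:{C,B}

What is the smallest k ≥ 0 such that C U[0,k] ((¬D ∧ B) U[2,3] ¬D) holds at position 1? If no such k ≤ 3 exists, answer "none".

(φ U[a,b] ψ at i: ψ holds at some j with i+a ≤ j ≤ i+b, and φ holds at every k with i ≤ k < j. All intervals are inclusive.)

3

Need earliest j ≥ 1 with ((¬D ∧ B) U[2,3] ¬D), and C at every k in [1,j-1].
  j=1: rhs fails.
  j=2: rhs fails.
  j=3: rhs fails.
  j=4: rhs holds; lhs holds on [1,3]. k = 3.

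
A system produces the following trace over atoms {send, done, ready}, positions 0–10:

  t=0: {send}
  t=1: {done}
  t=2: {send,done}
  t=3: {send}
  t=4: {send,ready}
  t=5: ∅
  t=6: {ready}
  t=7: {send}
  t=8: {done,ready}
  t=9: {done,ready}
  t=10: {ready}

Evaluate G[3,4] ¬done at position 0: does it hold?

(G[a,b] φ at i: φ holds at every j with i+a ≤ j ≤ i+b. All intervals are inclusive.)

Yes

Check ¬done at every j in [3,4]:
  j=3: true
  j=4: true
All positions satisfy it → formula holds.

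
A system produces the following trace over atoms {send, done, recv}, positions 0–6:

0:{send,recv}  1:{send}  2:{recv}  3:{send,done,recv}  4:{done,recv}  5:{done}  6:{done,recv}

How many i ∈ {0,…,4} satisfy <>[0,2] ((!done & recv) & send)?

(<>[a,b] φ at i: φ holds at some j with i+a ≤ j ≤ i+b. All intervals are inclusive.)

Evaluate at each i in [0,4]:
  i=0: ✓ (witness j=0)
  i=1: ✗ (none in [1,3])
  i=2: ✗ (none in [2,4])
  i=3: ✗ (none in [3,5])
  i=4: ✗ (none in [4,6])
Positions where it holds: {0} → 1.

1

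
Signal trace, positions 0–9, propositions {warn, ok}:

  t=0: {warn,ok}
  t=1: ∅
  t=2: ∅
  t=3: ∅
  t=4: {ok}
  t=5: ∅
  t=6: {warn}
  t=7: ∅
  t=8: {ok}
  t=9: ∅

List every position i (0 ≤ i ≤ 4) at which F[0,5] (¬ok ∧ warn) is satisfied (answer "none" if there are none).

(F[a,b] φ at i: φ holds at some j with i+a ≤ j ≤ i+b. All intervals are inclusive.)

Evaluate at each i in [0,4]:
  i=0: ✗ (none in [0,5])
  i=1: ✓ (witness j=6)
  i=2: ✓ (witness j=6)
  i=3: ✓ (witness j=6)
  i=4: ✓ (witness j=6)

1, 2, 3, 4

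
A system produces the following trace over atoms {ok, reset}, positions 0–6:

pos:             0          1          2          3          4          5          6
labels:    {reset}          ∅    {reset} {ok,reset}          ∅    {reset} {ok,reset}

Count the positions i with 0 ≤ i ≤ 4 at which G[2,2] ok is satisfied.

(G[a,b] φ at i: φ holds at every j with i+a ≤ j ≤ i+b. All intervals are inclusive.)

Evaluate at each i in [0,4]:
  i=0: ✗ (fails at j=2)
  i=1: ✓ (all of [3,3])
  i=2: ✗ (fails at j=4)
  i=3: ✗ (fails at j=5)
  i=4: ✓ (all of [6,6])
Positions where it holds: {1, 4} → 2.

2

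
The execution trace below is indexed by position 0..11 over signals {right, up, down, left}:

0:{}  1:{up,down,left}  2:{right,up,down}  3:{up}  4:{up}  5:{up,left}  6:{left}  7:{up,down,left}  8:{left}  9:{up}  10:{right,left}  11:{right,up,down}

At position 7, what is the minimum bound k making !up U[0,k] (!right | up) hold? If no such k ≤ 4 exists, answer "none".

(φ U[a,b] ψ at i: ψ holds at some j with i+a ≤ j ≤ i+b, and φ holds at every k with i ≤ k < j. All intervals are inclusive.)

Need earliest j ≥ 7 with (!right | up), and !up at every k in [7,j-1].
  j=7: rhs holds (empty prefix). k = 0.

0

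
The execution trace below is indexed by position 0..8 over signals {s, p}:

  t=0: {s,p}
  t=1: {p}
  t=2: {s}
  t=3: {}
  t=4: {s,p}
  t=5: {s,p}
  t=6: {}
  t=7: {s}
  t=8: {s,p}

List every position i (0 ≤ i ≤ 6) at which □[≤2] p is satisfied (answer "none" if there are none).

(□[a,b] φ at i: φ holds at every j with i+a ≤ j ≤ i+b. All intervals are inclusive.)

Evaluate at each i in [0,6]:
  i=0: ✗ (fails at j=2)
  i=1: ✗ (fails at j=2)
  i=2: ✗ (fails at j=2)
  i=3: ✗ (fails at j=3)
  i=4: ✗ (fails at j=6)
  i=5: ✗ (fails at j=6)
  i=6: ✗ (fails at j=6)

none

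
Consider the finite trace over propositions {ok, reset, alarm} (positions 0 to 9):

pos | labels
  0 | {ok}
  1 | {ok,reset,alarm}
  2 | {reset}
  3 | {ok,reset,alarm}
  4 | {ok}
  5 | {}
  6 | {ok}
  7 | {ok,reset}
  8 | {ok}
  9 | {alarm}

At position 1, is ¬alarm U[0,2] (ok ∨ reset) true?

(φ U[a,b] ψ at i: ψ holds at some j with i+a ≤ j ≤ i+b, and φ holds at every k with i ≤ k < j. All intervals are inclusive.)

True

Need some j in [1,3] with (ok ∨ reset), and ¬alarm at every k in [1,j-1].
  j=1: (ok ∨ reset) holds; no prefix to check → satisfied.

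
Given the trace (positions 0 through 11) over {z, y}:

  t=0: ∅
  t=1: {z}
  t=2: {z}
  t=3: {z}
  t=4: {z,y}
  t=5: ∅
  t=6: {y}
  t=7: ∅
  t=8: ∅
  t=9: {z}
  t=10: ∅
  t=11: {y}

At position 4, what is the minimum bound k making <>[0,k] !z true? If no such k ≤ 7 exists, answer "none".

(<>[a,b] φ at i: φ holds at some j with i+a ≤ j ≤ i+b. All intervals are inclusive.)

1

Scan j = 4,5,… for !z:
  j=4: fails
  j=5: holds
First hit at j=5, so smallest k = 5-4 = 1.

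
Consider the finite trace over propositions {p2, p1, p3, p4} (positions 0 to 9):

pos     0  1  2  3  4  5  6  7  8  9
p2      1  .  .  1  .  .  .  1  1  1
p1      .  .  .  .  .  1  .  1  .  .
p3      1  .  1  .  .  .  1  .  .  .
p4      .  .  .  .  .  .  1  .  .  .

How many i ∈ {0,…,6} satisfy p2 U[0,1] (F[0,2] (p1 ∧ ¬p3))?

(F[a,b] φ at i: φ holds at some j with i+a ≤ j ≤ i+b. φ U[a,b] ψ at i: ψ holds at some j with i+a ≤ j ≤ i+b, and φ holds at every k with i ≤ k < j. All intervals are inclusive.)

Evaluate at each i in [0,6]:
  i=0: ✗ (no rhs in [0,1])
  i=1: ✗ (no rhs in [1,2])
  i=2: ✗ (lhs fails at k=2 before rhs at j=3)
  i=3: ✓ (rhs at j=3)
  i=4: ✓ (rhs at j=4)
  i=5: ✓ (rhs at j=5)
  i=6: ✓ (rhs at j=6)
Positions where it holds: {3, 4, 5, 6} → 4.

4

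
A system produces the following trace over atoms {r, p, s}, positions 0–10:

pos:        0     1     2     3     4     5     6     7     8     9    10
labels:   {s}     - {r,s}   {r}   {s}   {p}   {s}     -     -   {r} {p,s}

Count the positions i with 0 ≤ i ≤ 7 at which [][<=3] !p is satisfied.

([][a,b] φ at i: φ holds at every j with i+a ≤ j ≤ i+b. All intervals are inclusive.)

3

Evaluate at each i in [0,7]:
  i=0: ✓ (all of [0,3])
  i=1: ✓ (all of [1,4])
  i=2: ✗ (fails at j=5)
  i=3: ✗ (fails at j=5)
  i=4: ✗ (fails at j=5)
  i=5: ✗ (fails at j=5)
  i=6: ✓ (all of [6,9])
  i=7: ✗ (fails at j=10)
Positions where it holds: {0, 1, 6} → 3.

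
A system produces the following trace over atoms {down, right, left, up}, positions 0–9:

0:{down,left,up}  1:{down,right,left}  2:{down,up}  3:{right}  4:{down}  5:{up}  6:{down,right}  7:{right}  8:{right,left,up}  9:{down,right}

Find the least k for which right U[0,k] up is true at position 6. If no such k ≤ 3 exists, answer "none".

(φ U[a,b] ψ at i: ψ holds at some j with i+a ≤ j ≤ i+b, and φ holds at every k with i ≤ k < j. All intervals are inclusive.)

Need earliest j ≥ 6 with up, and right at every k in [6,j-1].
  j=6: rhs fails.
  j=7: rhs fails.
  j=8: rhs holds; lhs holds on [6,7]. k = 2.

2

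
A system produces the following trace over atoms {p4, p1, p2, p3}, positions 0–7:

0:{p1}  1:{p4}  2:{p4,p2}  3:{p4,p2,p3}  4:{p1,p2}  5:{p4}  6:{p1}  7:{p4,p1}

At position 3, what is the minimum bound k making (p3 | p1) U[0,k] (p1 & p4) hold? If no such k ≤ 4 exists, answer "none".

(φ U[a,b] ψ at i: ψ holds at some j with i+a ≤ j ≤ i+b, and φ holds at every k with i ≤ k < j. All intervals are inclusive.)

Need earliest j ≥ 3 with (p1 & p4), and (p3 | p1) at every k in [3,j-1].
  j=3: rhs fails.
  j=4: rhs fails.
  j=5: rhs fails.
  j=6: rhs fails.
  j=7: rhs holds but lhs fails at k=5.
No witness within the range → none.

none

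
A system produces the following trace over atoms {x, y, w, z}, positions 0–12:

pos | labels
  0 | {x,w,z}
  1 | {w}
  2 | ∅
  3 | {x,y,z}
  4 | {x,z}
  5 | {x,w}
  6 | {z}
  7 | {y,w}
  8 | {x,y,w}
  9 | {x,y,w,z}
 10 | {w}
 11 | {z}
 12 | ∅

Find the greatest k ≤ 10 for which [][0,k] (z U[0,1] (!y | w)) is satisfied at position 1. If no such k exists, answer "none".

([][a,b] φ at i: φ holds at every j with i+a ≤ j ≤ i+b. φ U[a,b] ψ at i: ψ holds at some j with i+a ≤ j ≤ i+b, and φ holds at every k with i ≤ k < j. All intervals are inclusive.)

10

(z U[0,1] (!y | w)) must hold from j=1 onward; find where it first fails.
  j=1: holds
  j=2: holds
  j=3: holds
  j=4: holds
  j=5: holds
  j=6: holds
  j=7: holds
  j=8: holds
  j=9: holds
  j=10: holds
  j=11: holds
Holds through j=11; largest k = 10.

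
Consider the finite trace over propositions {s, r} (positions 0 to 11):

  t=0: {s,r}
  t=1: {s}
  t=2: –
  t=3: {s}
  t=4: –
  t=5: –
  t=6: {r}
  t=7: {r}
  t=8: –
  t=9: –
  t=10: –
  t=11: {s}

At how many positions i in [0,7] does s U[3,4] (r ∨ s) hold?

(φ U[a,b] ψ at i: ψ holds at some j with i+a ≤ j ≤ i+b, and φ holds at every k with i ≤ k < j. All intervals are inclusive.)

Evaluate at each i in [0,7]:
  i=0: ✗ (lhs fails at k=2 before rhs at j=3)
  i=1: ✗ (no rhs in [4,5])
  i=2: ✗ (lhs fails at k=2 before rhs at j=6)
  i=3: ✗ (lhs fails at k=4 before rhs at j=6)
  i=4: ✗ (lhs fails at k=4 before rhs at j=7)
  i=5: ✗ (no rhs in [8,9])
  i=6: ✗ (no rhs in [9,10])
  i=7: ✗ (lhs fails at k=7 before rhs at j=11)
Positions where it holds: {} → 0.

0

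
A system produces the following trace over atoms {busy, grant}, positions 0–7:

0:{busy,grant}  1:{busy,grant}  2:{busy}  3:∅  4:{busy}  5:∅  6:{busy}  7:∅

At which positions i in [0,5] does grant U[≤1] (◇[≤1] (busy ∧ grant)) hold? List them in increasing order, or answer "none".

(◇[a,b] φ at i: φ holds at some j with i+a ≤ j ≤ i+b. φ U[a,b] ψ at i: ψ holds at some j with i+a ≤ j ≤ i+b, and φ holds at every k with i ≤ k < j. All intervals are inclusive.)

Evaluate at each i in [0,5]:
  i=0: ✓ (rhs at j=0)
  i=1: ✓ (rhs at j=1)
  i=2: ✗ (no rhs in [2,3])
  i=3: ✗ (no rhs in [3,4])
  i=4: ✗ (no rhs in [4,5])
  i=5: ✗ (no rhs in [5,6])

0, 1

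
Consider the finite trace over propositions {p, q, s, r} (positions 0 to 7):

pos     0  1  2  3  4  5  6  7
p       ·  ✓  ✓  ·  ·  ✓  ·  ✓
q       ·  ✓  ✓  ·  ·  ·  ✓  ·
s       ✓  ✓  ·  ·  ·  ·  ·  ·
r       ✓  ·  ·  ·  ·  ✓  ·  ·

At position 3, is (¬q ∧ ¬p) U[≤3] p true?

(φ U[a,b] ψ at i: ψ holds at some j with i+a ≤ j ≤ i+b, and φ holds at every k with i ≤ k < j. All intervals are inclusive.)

True

Need some j in [3,6] with p, and (¬q ∧ ¬p) at every k in [3,j-1].
  j=3: p false.
  j=4: p false.
  j=5: p holds; (¬q ∧ ¬p) holds at every k in [3,4] → satisfied.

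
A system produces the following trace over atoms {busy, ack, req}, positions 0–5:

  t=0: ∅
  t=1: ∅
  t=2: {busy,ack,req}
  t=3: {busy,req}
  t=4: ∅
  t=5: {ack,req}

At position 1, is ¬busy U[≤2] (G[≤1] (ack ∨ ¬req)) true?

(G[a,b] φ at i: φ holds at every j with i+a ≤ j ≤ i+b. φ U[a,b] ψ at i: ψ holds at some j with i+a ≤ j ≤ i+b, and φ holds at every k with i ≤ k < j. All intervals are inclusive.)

Need some j in [1,3] with G[≤1] (ack ∨ ¬req), and ¬busy at every k in [1,j-1].
  j=1: G[≤1] (ack ∨ ¬req) holds; no prefix to check → satisfied.

Yes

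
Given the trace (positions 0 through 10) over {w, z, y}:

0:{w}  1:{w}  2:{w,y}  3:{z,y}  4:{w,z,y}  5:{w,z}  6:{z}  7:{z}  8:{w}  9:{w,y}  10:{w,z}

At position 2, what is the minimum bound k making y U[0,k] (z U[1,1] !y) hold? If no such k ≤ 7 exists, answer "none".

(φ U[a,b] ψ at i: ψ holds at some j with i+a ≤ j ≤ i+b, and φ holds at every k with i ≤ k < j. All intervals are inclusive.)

2

Need earliest j ≥ 2 with (z U[1,1] !y), and y at every k in [2,j-1].
  j=2: rhs fails.
  j=3: rhs fails.
  j=4: rhs holds; lhs holds on [2,3]. k = 2.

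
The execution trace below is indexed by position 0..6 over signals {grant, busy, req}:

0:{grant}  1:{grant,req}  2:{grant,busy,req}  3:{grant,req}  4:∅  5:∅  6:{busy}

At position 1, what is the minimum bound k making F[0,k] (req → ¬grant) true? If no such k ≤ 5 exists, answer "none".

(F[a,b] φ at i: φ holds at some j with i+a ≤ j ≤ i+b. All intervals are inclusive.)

3

Scan j = 1,2,… for (req → ¬grant):
  j=1: fails
  j=2: fails
  j=3: fails
  j=4: holds
First hit at j=4, so smallest k = 4-1 = 3.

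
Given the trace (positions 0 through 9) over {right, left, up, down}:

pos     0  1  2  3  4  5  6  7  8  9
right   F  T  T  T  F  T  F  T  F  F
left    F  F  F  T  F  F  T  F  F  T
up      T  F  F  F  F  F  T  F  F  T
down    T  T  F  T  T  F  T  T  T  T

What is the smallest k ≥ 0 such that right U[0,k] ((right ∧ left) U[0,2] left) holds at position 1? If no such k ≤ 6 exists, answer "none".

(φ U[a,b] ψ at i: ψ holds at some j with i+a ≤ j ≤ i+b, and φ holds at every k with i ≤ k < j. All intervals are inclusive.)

Need earliest j ≥ 1 with ((right ∧ left) U[0,2] left), and right at every k in [1,j-1].
  j=1: rhs fails.
  j=2: rhs fails.
  j=3: rhs holds; lhs holds on [1,2]. k = 2.

2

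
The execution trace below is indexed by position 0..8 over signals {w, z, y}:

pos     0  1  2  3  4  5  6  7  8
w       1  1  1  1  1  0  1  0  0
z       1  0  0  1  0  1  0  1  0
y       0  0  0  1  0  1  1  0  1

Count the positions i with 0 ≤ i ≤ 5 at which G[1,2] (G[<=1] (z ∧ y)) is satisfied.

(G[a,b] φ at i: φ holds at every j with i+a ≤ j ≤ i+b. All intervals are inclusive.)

Evaluate at each i in [0,5]:
  i=0: ✗ (fails at j=1)
  i=1: ✗ (fails at j=2)
  i=2: ✗ (fails at j=3)
  i=3: ✗ (fails at j=4)
  i=4: ✗ (fails at j=5)
  i=5: ✗ (fails at j=6)
Positions where it holds: {} → 0.

0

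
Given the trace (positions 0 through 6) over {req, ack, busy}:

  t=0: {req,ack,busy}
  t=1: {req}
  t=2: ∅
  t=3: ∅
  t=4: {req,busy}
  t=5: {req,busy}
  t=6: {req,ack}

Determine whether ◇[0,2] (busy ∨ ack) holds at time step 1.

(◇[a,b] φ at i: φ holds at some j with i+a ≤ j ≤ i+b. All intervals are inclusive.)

No

Check (busy ∨ ack) at each j in [1,3]:
  j=1: false
  j=2: false
  j=3: false
No position in the window satisfies it → formula fails.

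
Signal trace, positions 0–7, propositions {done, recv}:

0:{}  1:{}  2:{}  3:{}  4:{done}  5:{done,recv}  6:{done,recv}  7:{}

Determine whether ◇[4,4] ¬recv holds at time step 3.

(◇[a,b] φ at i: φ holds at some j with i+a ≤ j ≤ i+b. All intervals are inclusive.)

True

Check ¬recv at each j in [7,7]:
  j=7: true
Found at j=7 → formula holds.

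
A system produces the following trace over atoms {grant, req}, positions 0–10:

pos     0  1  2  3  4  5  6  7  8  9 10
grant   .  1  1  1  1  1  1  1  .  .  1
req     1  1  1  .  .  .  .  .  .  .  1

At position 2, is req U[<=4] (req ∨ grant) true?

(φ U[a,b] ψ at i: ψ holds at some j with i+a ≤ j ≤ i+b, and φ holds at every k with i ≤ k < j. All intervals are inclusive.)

Holds

Need some j in [2,6] with (req ∨ grant), and req at every k in [2,j-1].
  j=2: (req ∨ grant) holds; no prefix to check → satisfied.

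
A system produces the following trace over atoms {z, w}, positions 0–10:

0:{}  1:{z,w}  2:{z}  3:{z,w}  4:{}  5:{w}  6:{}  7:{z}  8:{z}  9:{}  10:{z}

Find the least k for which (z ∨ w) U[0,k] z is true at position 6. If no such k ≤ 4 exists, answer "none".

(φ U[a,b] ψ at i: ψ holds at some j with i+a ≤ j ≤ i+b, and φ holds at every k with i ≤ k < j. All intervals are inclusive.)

Need earliest j ≥ 6 with z, and (z ∨ w) at every k in [6,j-1].
  j=6: rhs fails.
  j=7: rhs holds but lhs fails at k=6.
  j=8: rhs holds but lhs fails at k=6.
  j=9: rhs fails.
  j=10: rhs holds but lhs fails at k=6.
No witness within the range → none.

none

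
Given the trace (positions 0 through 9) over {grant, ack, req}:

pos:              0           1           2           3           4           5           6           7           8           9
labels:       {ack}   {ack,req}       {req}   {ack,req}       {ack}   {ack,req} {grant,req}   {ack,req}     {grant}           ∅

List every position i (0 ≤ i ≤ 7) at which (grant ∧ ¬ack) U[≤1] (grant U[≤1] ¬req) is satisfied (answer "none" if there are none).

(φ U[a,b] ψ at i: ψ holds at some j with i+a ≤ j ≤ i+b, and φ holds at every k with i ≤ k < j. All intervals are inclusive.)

Evaluate at each i in [0,7]:
  i=0: ✓ (rhs at j=0)
  i=1: ✗ (no rhs in [1,2])
  i=2: ✗ (no rhs in [2,3])
  i=3: ✗ (lhs fails at k=3 before rhs at j=4)
  i=4: ✓ (rhs at j=4)
  i=5: ✗ (no rhs in [5,6])
  i=6: ✗ (no rhs in [6,7])
  i=7: ✗ (lhs fails at k=7 before rhs at j=8)

0, 4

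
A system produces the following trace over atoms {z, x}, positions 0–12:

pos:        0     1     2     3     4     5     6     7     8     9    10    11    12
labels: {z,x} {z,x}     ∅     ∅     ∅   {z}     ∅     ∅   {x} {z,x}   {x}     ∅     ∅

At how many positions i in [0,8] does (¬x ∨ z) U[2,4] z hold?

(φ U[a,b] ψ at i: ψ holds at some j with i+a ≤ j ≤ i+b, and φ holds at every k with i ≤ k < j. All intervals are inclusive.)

Evaluate at each i in [0,8]:
  i=0: ✗ (no rhs in [2,4])
  i=1: ✓ (rhs at j=5; lhs holds on [1,4])
  i=2: ✓ (rhs at j=5; lhs holds on [2,4])
  i=3: ✓ (rhs at j=5; lhs holds on [3,4])
  i=4: ✗ (no rhs in [6,8])
  i=5: ✗ (lhs fails at k=8 before rhs at j=9)
  i=6: ✗ (lhs fails at k=8 before rhs at j=9)
  i=7: ✗ (lhs fails at k=8 before rhs at j=9)
  i=8: ✗ (no rhs in [10,12])
Positions where it holds: {1, 2, 3} → 3.

3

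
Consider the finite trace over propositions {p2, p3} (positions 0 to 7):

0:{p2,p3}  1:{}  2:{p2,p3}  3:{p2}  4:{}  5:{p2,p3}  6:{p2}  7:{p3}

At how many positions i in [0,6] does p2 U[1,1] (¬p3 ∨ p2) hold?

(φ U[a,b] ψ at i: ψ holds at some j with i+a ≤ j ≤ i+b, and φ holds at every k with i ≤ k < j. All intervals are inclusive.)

Evaluate at each i in [0,6]:
  i=0: ✓ (rhs at j=1; lhs holds on [0,0])
  i=1: ✗ (lhs fails at k=1 before rhs at j=2)
  i=2: ✓ (rhs at j=3; lhs holds on [2,2])
  i=3: ✓ (rhs at j=4; lhs holds on [3,3])
  i=4: ✗ (lhs fails at k=4 before rhs at j=5)
  i=5: ✓ (rhs at j=6; lhs holds on [5,5])
  i=6: ✗ (no rhs in [7,7])
Positions where it holds: {0, 2, 3, 5} → 4.

4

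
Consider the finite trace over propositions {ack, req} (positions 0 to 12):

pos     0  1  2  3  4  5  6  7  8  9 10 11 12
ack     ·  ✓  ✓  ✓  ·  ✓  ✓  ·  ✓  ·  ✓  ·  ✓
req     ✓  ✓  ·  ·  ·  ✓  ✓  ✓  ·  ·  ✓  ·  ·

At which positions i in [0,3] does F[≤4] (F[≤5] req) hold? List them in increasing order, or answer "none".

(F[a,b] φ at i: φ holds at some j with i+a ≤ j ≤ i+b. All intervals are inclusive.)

0, 1, 2, 3

Evaluate at each i in [0,3]:
  i=0: ✓ (witness j=0)
  i=1: ✓ (witness j=1)
  i=2: ✓ (witness j=2)
  i=3: ✓ (witness j=3)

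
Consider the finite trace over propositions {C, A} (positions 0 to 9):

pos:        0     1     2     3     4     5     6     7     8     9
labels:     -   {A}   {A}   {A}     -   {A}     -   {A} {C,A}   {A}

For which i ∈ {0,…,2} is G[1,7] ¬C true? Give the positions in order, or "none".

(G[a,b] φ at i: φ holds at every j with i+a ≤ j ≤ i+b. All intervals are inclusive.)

0

Evaluate at each i in [0,2]:
  i=0: ✓ (all of [1,7])
  i=1: ✗ (fails at j=8)
  i=2: ✗ (fails at j=8)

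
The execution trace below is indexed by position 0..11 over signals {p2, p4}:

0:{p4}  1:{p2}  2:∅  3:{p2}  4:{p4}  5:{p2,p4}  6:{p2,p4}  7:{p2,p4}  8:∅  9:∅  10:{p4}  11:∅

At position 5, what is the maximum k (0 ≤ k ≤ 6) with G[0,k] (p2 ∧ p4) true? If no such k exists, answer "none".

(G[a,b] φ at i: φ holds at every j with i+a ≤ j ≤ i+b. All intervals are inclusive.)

2

(p2 ∧ p4) must hold from j=5 onward; find where it first fails.
  j=5: holds
  j=6: holds
  j=7: holds
  j=8: fails
Holds on [5,7], so largest k = 2.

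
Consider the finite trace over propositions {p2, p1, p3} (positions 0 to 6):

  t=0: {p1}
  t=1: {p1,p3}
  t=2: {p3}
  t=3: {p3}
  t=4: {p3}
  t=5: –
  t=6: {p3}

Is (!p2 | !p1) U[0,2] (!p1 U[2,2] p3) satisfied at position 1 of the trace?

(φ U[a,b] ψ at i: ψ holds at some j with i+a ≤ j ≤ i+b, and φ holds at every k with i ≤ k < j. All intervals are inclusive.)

Need some j in [1,3] with (!p1 U[2,2] p3), and (!p2 | !p1) at every k in [1,j-1].
  j=1: (!p1 U[2,2] p3) — fails.
  j=2: (!p1 U[2,2] p3) holds; (!p2 | !p1) holds at every k in [1,1] → satisfied.

Holds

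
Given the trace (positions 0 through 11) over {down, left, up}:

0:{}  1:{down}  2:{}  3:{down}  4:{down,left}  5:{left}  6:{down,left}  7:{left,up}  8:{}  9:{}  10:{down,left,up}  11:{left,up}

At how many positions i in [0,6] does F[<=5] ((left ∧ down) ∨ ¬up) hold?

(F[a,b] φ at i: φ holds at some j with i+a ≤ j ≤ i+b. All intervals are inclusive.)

7

Evaluate at each i in [0,6]:
  i=0: ✓ (witness j=0)
  i=1: ✓ (witness j=1)
  i=2: ✓ (witness j=2)
  i=3: ✓ (witness j=3)
  i=4: ✓ (witness j=4)
  i=5: ✓ (witness j=5)
  i=6: ✓ (witness j=6)
Positions where it holds: {0, 1, 2, 3, 4, 5, 6} → 7.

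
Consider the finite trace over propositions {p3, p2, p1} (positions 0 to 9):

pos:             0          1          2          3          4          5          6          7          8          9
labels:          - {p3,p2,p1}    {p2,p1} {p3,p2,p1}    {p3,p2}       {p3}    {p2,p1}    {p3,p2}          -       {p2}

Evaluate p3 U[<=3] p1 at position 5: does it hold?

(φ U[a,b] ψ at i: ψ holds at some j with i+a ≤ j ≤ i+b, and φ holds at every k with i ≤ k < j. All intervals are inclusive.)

Need some j in [5,8] with p1, and p3 at every k in [5,j-1].
  j=5: p1 false.
  j=6: p1 holds; p3 holds at every k in [5,5] → satisfied.

Holds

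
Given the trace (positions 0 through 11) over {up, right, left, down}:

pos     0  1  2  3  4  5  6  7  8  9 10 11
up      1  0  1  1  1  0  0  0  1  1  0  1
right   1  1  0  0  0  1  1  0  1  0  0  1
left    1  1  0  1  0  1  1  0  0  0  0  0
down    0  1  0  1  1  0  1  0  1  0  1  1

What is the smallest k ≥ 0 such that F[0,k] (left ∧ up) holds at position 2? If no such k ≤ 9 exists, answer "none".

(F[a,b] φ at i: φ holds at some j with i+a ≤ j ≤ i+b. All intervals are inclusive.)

Scan j = 2,3,… for (left ∧ up):
  j=2: fails
  j=3: holds
First hit at j=3, so smallest k = 3-2 = 1.

1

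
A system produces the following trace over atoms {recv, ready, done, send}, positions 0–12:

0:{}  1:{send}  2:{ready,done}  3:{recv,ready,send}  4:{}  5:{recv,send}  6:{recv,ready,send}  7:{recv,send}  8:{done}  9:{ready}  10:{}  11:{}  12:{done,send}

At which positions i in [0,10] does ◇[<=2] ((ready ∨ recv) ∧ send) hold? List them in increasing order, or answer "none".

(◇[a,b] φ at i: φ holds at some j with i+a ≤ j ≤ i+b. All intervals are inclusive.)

1, 2, 3, 4, 5, 6, 7

Evaluate at each i in [0,10]:
  i=0: ✗ (none in [0,2])
  i=1: ✓ (witness j=3)
  i=2: ✓ (witness j=3)
  i=3: ✓ (witness j=3)
  i=4: ✓ (witness j=5)
  i=5: ✓ (witness j=5)
  i=6: ✓ (witness j=6)
  i=7: ✓ (witness j=7)
  i=8: ✗ (none in [8,10])
  i=9: ✗ (none in [9,11])
  i=10: ✗ (none in [10,12])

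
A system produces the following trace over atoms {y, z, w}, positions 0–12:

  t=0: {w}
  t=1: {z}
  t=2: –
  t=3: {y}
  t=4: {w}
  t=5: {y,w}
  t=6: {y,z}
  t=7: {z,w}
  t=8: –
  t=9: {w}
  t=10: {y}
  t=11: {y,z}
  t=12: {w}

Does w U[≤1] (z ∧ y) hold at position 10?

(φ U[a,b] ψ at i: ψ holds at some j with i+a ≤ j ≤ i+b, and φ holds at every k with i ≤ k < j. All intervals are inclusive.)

Need some j in [10,11] with (z ∧ y), and w at every k in [10,j-1].
  j=10: (z ∧ y) false.
  j=11: (z ∧ y) holds, but w fails at k=10 → not this j.
No j in the window works → until fails.

Does not hold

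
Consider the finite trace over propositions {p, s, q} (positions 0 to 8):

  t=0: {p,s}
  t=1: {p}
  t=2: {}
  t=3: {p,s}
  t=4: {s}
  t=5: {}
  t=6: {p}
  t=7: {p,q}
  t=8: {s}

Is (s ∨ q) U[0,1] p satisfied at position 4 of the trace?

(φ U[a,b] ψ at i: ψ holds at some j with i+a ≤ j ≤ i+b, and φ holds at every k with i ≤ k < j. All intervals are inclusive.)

Does not hold

Need some j in [4,5] with p, and (s ∨ q) at every k in [4,j-1].
  j=4: p false.
  j=5: p false.
No j in the window works → until fails.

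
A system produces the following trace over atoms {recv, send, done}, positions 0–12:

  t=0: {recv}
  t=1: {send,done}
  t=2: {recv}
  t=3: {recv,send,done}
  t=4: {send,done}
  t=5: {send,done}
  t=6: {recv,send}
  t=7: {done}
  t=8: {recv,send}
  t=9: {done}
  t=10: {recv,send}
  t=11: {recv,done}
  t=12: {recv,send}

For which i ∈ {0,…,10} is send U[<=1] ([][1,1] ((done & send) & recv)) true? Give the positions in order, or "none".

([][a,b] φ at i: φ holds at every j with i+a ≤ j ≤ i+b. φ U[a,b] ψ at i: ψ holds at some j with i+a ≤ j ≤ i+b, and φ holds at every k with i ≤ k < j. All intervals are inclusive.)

Evaluate at each i in [0,10]:
  i=0: ✗ (no rhs in [0,1])
  i=1: ✓ (rhs at j=2; lhs holds on [1,1])
  i=2: ✓ (rhs at j=2)
  i=3: ✗ (no rhs in [3,4])
  i=4: ✗ (no rhs in [4,5])
  i=5: ✗ (no rhs in [5,6])
  i=6: ✗ (no rhs in [6,7])
  i=7: ✗ (no rhs in [7,8])
  i=8: ✗ (no rhs in [8,9])
  i=9: ✗ (no rhs in [9,10])
  i=10: ✗ (no rhs in [10,11])

1, 2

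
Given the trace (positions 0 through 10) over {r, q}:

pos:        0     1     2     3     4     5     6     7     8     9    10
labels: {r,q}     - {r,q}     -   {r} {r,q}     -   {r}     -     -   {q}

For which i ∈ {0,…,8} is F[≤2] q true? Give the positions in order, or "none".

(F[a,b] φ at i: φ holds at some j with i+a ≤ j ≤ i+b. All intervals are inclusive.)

0, 1, 2, 3, 4, 5, 8

Evaluate at each i in [0,8]:
  i=0: ✓ (witness j=0)
  i=1: ✓ (witness j=2)
  i=2: ✓ (witness j=2)
  i=3: ✓ (witness j=5)
  i=4: ✓ (witness j=5)
  i=5: ✓ (witness j=5)
  i=6: ✗ (none in [6,8])
  i=7: ✗ (none in [7,9])
  i=8: ✓ (witness j=10)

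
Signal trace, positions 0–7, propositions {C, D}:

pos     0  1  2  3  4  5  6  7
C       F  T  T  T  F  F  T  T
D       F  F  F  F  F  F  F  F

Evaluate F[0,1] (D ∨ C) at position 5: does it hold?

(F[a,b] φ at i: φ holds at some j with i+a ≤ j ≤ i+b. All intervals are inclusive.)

Holds

Check (D ∨ C) at each j in [5,6]:
  j=5: false
  j=6: true
Found at j=6 → formula holds.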